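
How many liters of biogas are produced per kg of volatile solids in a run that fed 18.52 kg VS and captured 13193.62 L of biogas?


Y = V / VS
= 13193.62 / 18.52
= 712.3985 L/kg VS

712.3985 L/kg VS


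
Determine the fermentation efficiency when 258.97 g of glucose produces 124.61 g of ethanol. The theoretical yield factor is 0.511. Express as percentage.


Fermentation efficiency = (actual / (0.511 * glucose)) * 100
= (124.61 / (0.511 * 258.97)) * 100
= 94.1635%

94.1635%


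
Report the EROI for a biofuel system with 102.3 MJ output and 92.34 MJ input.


EROI = E_out / E_in
= 102.3 / 92.34
= 1.1079

1.1079


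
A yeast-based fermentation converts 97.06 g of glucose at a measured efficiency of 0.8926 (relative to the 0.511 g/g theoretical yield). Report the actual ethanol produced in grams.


Actual ethanol: m = 0.511 * 97.06 * 0.8926
m = 44.2709 g

44.2709 g


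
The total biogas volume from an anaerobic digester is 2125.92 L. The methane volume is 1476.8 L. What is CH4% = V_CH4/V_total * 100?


CH4% = V_CH4 / V_total * 100
= 1476.8 / 2125.92 * 100
= 69.4664%

69.4664%


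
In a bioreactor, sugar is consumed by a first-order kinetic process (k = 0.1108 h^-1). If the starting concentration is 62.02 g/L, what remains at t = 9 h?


S = S0 * exp(-k * t)
S = 62.02 * exp(-0.1108 * 9)
S = 22.8799 g/L

22.8799 g/L


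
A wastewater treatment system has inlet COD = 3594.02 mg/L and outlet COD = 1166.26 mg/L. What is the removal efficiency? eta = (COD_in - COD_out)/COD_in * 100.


eta = (COD_in - COD_out) / COD_in * 100
= (3594.02 - 1166.26) / 3594.02 * 100
= 67.5500%

67.5500%


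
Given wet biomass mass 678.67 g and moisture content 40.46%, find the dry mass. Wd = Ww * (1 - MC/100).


Wd = Ww * (1 - MC/100)
= 678.67 * (1 - 40.46/100)
= 404.0801 g

404.0801 g


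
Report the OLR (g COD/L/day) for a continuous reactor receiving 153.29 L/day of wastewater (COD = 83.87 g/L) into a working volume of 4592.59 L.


OLR = Q * S / V
= 153.29 * 83.87 / 4592.59
= 2.7994 g/L/day

2.7994 g/L/day


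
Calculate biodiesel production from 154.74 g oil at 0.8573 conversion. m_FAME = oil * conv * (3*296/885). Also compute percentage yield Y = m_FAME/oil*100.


m_FAME = oil * conv * (3 * 296 / 885) = oil * conv * (888/885)
= 154.74 * 0.8573 * 888 / 885
= 133.1083 g
Y = m_FAME / oil * 100 = conv * (888/885) * 100
= 0.8573 * 888 / 885 * 100
= 86.02%

133.1083 g FAME; Y = 86.02%


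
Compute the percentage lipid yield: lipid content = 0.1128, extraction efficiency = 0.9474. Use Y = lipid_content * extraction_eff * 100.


Y = lipid_content * extraction_eff * 100
= 0.1128 * 0.9474 * 100
= 10.6867%

10.6867%


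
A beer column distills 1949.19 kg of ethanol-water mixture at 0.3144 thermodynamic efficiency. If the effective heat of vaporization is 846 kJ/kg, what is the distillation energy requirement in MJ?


E = m * 846 / (eta * 1000)
= 1949.19 * 846 / (0.3144 * 1000)
= 5244.9578 MJ

5244.9578 MJ


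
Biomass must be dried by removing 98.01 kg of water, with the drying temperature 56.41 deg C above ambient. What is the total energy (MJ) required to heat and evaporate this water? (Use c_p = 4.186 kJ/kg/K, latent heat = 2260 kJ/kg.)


E = m_water * (4.186 * dT + 2260) / 1000
= 98.01 * (4.186 * 56.41 + 2260) / 1000
= 244.6459 MJ

244.6459 MJ


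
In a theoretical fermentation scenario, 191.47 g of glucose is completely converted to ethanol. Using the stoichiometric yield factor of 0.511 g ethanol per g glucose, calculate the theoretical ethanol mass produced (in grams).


Theoretical ethanol yield: m_EtOH = 0.511 * m_glucose
m_EtOH = 0.511 * 191.47 = 97.8412 g

97.8412 g


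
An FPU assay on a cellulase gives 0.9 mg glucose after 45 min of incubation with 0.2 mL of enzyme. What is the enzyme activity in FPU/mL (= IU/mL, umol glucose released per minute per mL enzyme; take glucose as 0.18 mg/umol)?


Activity = glucose_mg / (0.18 mg/umol * V_mL * t_min)
= 0.9 / (0.18 * 0.2 * 45)
= 0.5556 FPU/mL

0.5556 FPU/mL


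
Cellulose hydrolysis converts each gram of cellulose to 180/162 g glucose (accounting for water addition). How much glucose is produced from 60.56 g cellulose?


glucose = cellulose * 180/162
= 60.56 * 180/162
= 67.2889 g

67.2889 g


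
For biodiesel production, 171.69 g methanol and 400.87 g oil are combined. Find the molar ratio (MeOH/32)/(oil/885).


Molar ratio = n_MeOH / n_oil = (MeOH/32) / (oil/885) = (MeOH * 885) / (32 * oil)
= (171.69 * 885) / (32 * 400.87)
= 11.8450

11.8450


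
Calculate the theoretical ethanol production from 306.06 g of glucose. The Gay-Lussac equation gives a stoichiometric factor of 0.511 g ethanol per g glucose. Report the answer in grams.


Theoretical ethanol yield: m_EtOH = 0.511 * m_glucose
m_EtOH = 0.511 * 306.06 = 156.3967 g

156.3967 g


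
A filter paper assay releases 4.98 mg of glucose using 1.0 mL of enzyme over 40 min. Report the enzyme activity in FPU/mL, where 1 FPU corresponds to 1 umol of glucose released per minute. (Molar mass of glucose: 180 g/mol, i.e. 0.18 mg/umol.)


Activity = glucose_mg / (0.18 mg/umol * V_mL * t_min)
= 4.98 / (0.18 * 1.0 * 40)
= 0.6917 FPU/mL

0.6917 FPU/mL


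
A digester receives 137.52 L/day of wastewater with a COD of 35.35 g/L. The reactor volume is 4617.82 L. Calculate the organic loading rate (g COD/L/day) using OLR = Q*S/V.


OLR = Q * S / V
= 137.52 * 35.35 / 4617.82
= 1.0527 g/L/day

1.0527 g/L/day


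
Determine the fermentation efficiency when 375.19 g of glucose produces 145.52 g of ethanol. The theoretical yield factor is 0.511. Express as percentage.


Fermentation efficiency = (actual / (0.511 * glucose)) * 100
= (145.52 / (0.511 * 375.19)) * 100
= 75.9015%

75.9015%


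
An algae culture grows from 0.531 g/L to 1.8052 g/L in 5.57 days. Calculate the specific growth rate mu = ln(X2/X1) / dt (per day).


mu = ln(X2/X1) / dt
= ln(1.8052/0.531) / 5.57
= 0.2197 per day

0.2197 per day


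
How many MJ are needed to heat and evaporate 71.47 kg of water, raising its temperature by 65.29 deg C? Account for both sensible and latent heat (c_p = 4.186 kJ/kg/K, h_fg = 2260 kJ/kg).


E = m_water * (4.186 * dT + 2260) / 1000
= 71.47 * (4.186 * 65.29 + 2260) / 1000
= 181.0552 MJ

181.0552 MJ


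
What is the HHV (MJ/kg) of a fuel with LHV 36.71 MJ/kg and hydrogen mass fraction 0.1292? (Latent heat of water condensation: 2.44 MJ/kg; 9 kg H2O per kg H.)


HHV = LHV + H_frac * 9 * 2.44
= 36.71 + 0.1292 * 9 * 2.44
= 39.5472 MJ/kg

39.5472 MJ/kg


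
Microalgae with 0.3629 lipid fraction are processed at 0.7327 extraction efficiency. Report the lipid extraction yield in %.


Y = lipid_content * extraction_eff * 100
= 0.3629 * 0.7327 * 100
= 26.5897%

26.5897%


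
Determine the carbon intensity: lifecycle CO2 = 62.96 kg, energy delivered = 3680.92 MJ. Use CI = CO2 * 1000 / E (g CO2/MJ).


CI = CO2 * 1000 / E
= 62.96 * 1000 / 3680.92
= 17.1044 g CO2/MJ

17.1044 g CO2/MJ


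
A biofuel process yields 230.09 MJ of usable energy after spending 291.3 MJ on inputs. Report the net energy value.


NEV = E_out - E_in
= 230.09 - 291.3
= -61.2100 MJ

-61.2100 MJ


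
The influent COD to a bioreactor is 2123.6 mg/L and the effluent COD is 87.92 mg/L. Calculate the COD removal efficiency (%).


eta = (COD_in - COD_out) / COD_in * 100
= (2123.6 - 87.92) / 2123.6 * 100
= 95.8599%

95.8599%


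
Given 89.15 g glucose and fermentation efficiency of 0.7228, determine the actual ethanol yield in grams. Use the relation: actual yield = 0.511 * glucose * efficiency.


Actual ethanol: m = 0.511 * 89.15 * 0.7228
m = 32.9276 g

32.9276 g


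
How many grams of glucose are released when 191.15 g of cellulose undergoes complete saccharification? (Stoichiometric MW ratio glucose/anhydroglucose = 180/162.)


glucose = cellulose * 180/162
= 191.15 * 180/162
= 212.3889 g

212.3889 g


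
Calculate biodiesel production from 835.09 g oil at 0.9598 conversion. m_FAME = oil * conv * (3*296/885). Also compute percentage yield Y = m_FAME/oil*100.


m_FAME = oil * conv * (3 * 296 / 885) = oil * conv * (888/885)
= 835.09 * 0.9598 * 888 / 885
= 804.2364 g
Y = m_FAME / oil * 100 = conv * (888/885) * 100
= 0.9598 * 888 / 885 * 100
= 96.31%

804.2364 g FAME; Y = 96.31%


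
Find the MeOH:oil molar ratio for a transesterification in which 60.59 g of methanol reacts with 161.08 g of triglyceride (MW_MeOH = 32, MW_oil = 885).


Molar ratio = n_MeOH / n_oil = (MeOH/32) / (oil/885) = (MeOH * 885) / (32 * oil)
= (60.59 * 885) / (32 * 161.08)
= 10.4029

10.4029


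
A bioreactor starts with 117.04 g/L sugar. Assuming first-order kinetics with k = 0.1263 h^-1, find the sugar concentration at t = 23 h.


S = S0 * exp(-k * t)
S = 117.04 * exp(-0.1263 * 23)
S = 6.4084 g/L

6.4084 g/L


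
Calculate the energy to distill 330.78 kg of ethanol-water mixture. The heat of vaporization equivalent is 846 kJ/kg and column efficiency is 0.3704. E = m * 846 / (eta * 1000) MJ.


E = m * 846 / (eta * 1000)
= 330.78 * 846 / (0.3704 * 1000)
= 755.5072 MJ

755.5072 MJ


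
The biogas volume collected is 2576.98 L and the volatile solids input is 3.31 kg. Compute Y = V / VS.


Y = V / VS
= 2576.98 / 3.31
= 778.5438 L/kg VS

778.5438 L/kg VS


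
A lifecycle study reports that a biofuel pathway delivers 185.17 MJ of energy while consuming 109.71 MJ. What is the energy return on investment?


EROI = E_out / E_in
= 185.17 / 109.71
= 1.6878

1.6878


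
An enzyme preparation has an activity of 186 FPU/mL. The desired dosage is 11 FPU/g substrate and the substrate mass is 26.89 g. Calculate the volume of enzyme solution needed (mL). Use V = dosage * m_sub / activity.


V = dosage * m_sub / activity
V = 11 * 26.89 / 186
V = 1.5903 mL

1.5903 mL


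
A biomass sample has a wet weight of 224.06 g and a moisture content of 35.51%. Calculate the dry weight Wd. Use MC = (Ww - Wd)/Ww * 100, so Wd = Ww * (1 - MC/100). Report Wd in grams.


Wd = Ww * (1 - MC/100)
= 224.06 * (1 - 35.51/100)
= 144.4963 g

144.4963 g


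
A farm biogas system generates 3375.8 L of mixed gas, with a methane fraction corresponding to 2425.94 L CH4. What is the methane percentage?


CH4% = V_CH4 / V_total * 100
= 2425.94 / 3375.8 * 100
= 71.8627%

71.8627%


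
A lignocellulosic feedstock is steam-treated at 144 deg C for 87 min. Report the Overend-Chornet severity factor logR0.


logR0 = log10(t * exp((T - 100) / 14.75))
= log10(87 * exp((144 - 100) / 14.75))
= 3.2350

3.2350


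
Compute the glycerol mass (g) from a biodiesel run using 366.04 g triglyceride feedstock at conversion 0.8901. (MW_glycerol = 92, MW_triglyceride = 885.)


glycerol = oil * conv * (92/885)
= 366.04 * 0.8901 * 92 / 885
= 33.8697 g

33.8697 g


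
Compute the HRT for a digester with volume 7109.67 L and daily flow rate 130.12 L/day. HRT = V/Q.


HRT = V / Q
= 7109.67 / 130.12
= 54.6393 days

54.6393 days


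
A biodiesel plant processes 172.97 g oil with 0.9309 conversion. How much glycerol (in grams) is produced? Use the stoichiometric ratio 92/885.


glycerol = oil * conv * (92/885)
= 172.97 * 0.9309 * 92 / 885
= 16.7386 g

16.7386 g


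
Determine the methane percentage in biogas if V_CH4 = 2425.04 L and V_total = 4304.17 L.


CH4% = V_CH4 / V_total * 100
= 2425.04 / 4304.17 * 100
= 56.3416%

56.3416%


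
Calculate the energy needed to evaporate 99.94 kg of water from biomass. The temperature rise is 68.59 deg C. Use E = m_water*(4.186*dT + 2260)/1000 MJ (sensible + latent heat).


E = m_water * (4.186 * dT + 2260) / 1000
= 99.94 * (4.186 * 68.59 + 2260) / 1000
= 254.5589 MJ

254.5589 MJ


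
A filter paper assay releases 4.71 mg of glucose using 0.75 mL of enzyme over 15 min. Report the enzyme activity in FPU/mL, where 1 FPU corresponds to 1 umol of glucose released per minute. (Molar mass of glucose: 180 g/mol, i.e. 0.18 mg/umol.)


Activity = glucose_mg / (0.18 mg/umol * V_mL * t_min)
= 4.71 / (0.18 * 0.75 * 15)
= 2.3259 FPU/mL

2.3259 FPU/mL


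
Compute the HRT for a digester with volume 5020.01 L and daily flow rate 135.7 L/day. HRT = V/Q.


HRT = V / Q
= 5020.01 / 135.7
= 36.9934 days

36.9934 days


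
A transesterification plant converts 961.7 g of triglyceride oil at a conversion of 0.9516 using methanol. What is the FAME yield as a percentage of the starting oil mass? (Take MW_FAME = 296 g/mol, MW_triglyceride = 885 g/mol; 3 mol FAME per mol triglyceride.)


m_FAME = oil * conv * (3 * 296 / 885) = oil * conv * (888/885)
= 961.7 * 0.9516 * 888 / 885
= 918.2559 g
Y = m_FAME / oil * 100 = conv * (888/885) * 100
= 0.9516 * 888 / 885 * 100
= 95.48%

95.48%


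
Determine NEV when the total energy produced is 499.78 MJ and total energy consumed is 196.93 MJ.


NEV = E_out - E_in
= 499.78 - 196.93
= 302.8500 MJ

302.8500 MJ


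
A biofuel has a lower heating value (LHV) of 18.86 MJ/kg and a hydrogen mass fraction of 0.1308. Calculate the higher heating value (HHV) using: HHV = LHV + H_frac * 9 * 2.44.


HHV = LHV + H_frac * 9 * 2.44
= 18.86 + 0.1308 * 9 * 2.44
= 21.7324 MJ/kg

21.7324 MJ/kg


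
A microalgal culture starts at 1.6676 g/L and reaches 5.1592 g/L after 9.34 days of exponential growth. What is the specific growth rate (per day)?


mu = ln(X2/X1) / dt
= ln(5.1592/1.6676) / 9.34
= 0.1209 per day

0.1209 per day


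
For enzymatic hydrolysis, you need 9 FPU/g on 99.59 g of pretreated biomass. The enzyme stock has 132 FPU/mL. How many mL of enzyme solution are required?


V = dosage * m_sub / activity
V = 9 * 99.59 / 132
V = 6.7902 mL

6.7902 mL


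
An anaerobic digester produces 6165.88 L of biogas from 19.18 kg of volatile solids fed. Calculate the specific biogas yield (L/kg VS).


Y = V / VS
= 6165.88 / 19.18
= 321.4745 L/kg VS

321.4745 L/kg VS


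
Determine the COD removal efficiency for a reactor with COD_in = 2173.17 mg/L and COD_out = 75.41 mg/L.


eta = (COD_in - COD_out) / COD_in * 100
= (2173.17 - 75.41) / 2173.17 * 100
= 96.5300%

96.5300%


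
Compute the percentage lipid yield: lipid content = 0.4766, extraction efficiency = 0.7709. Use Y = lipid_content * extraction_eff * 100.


Y = lipid_content * extraction_eff * 100
= 0.4766 * 0.7709 * 100
= 36.7411%

36.7411%


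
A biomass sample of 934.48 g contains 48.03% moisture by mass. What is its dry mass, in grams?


Wd = Ww * (1 - MC/100)
= 934.48 * (1 - 48.03/100)
= 485.6493 g

485.6493 g


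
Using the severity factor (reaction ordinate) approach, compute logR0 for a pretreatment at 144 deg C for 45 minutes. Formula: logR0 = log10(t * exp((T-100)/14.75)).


logR0 = log10(t * exp((T - 100) / 14.75))
= log10(45 * exp((144 - 100) / 14.75))
= 2.9487

2.9487


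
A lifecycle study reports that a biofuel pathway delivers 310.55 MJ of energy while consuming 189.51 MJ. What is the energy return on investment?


EROI = E_out / E_in
= 310.55 / 189.51
= 1.6387

1.6387


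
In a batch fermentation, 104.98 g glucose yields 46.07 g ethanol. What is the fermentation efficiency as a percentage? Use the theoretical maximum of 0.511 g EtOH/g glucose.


Fermentation efficiency = (actual / (0.511 * glucose)) * 100
= (46.07 / (0.511 * 104.98)) * 100
= 85.8797%

85.8797%


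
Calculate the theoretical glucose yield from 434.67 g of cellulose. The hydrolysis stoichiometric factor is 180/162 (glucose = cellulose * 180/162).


glucose = cellulose * 180/162
= 434.67 * 180/162
= 482.9667 g

482.9667 g


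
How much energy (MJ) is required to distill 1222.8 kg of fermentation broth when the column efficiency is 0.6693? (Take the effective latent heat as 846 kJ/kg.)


E = m * 846 / (eta * 1000)
= 1222.8 * 846 / (0.6693 * 1000)
= 1545.6280 MJ

1545.6280 MJ


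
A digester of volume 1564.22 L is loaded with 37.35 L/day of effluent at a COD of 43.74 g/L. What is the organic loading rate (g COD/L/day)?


OLR = Q * S / V
= 37.35 * 43.74 / 1564.22
= 1.0444 g/L/day

1.0444 g/L/day


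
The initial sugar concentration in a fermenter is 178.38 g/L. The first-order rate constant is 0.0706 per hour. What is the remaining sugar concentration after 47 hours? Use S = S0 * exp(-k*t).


S = S0 * exp(-k * t)
S = 178.38 * exp(-0.0706 * 47)
S = 6.4606 g/L

6.4606 g/L


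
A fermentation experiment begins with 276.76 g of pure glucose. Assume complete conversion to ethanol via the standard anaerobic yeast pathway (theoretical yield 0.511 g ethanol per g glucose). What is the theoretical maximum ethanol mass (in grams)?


Theoretical ethanol yield: m_EtOH = 0.511 * m_glucose
m_EtOH = 0.511 * 276.76 = 141.4244 g

141.4244 g


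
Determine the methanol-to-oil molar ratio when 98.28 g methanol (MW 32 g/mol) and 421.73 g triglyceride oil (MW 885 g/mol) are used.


Molar ratio = n_MeOH / n_oil = (MeOH/32) / (oil/885) = (MeOH * 885) / (32 * oil)
= (98.28 * 885) / (32 * 421.73)
= 6.4450

6.4450


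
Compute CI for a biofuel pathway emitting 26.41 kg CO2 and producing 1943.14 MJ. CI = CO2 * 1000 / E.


CI = CO2 * 1000 / E
= 26.41 * 1000 / 1943.14
= 13.5914 g CO2/MJ

13.5914 g CO2/MJ


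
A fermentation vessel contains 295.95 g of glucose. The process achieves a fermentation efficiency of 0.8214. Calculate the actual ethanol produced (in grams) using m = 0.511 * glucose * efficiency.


Actual ethanol: m = 0.511 * 295.95 * 0.8214
m = 124.2207 g

124.2207 g


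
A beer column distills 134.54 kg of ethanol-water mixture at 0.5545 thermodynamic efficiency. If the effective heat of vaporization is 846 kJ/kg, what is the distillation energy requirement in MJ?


E = m * 846 / (eta * 1000)
= 134.54 * 846 / (0.5545 * 1000)
= 205.2675 MJ

205.2675 MJ


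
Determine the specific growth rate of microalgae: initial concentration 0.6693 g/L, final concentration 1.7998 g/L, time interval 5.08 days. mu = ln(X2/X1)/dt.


mu = ln(X2/X1) / dt
= ln(1.7998/0.6693) / 5.08
= 0.1947 per day

0.1947 per day


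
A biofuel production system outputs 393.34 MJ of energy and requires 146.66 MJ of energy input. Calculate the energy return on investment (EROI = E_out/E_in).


EROI = E_out / E_in
= 393.34 / 146.66
= 2.6820

2.6820


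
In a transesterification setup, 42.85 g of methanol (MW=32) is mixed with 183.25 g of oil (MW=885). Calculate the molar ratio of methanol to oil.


Molar ratio = n_MeOH / n_oil = (MeOH/32) / (oil/885) = (MeOH * 885) / (32 * oil)
= (42.85 * 885) / (32 * 183.25)
= 6.4670

6.4670


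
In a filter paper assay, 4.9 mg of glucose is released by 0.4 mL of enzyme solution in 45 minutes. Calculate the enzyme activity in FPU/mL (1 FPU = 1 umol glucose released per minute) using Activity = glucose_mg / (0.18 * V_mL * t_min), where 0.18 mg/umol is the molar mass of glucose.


Activity = glucose_mg / (0.18 mg/umol * V_mL * t_min)
= 4.9 / (0.18 * 0.4 * 45)
= 1.5123 FPU/mL

1.5123 FPU/mL


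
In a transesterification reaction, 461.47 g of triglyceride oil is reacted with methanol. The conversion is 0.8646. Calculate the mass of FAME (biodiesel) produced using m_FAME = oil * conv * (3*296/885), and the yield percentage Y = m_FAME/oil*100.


m_FAME = oil * conv * (3 * 296 / 885) = oil * conv * (888/885)
= 461.47 * 0.8646 * 888 / 885
= 400.3395 g
Y = m_FAME / oil * 100 = conv * (888/885) * 100
= 0.8646 * 888 / 885 * 100
= 86.75%

400.3395 g FAME; Y = 86.75%


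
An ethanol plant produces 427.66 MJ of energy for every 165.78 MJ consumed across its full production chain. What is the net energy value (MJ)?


NEV = E_out - E_in
= 427.66 - 165.78
= 261.8800 MJ

261.8800 MJ


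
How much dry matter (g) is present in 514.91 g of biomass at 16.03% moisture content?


Wd = Ww * (1 - MC/100)
= 514.91 * (1 - 16.03/100)
= 432.3699 g

432.3699 g


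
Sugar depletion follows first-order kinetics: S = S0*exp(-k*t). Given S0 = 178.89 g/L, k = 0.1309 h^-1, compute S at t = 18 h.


S = S0 * exp(-k * t)
S = 178.89 * exp(-0.1309 * 18)
S = 16.9551 g/L

16.9551 g/L


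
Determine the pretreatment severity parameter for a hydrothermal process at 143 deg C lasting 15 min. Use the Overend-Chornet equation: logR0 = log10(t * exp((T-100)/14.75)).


logR0 = log10(t * exp((T - 100) / 14.75))
= log10(15 * exp((143 - 100) / 14.75))
= 2.4422

2.4422


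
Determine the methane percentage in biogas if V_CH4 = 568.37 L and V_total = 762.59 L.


CH4% = V_CH4 / V_total * 100
= 568.37 / 762.59 * 100
= 74.5315%

74.5315%


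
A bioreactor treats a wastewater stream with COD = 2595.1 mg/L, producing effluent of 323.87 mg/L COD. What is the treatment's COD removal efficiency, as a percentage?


eta = (COD_in - COD_out) / COD_in * 100
= (2595.1 - 323.87) / 2595.1 * 100
= 87.5199%

87.5199%


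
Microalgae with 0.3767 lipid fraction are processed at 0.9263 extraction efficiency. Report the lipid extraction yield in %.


Y = lipid_content * extraction_eff * 100
= 0.3767 * 0.9263 * 100
= 34.8937%

34.8937%


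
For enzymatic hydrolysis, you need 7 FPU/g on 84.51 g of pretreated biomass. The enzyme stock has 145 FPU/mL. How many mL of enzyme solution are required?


V = dosage * m_sub / activity
V = 7 * 84.51 / 145
V = 4.0798 mL

4.0798 mL


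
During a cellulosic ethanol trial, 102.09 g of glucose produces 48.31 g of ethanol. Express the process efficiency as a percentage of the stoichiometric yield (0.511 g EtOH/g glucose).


Fermentation efficiency = (actual / (0.511 * glucose)) * 100
= (48.31 / (0.511 * 102.09)) * 100
= 92.6047%

92.6047%


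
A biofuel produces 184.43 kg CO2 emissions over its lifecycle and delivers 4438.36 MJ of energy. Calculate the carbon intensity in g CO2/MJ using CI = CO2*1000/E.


CI = CO2 * 1000 / E
= 184.43 * 1000 / 4438.36
= 41.5536 g CO2/MJ

41.5536 g CO2/MJ


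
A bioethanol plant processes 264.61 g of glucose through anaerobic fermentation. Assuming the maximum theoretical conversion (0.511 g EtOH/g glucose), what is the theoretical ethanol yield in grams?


Theoretical ethanol yield: m_EtOH = 0.511 * m_glucose
m_EtOH = 0.511 * 264.61 = 135.2157 g

135.2157 g


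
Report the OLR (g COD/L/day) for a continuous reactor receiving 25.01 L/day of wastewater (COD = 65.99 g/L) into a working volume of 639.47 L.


OLR = Q * S / V
= 25.01 * 65.99 / 639.47
= 2.5809 g/L/day

2.5809 g/L/day


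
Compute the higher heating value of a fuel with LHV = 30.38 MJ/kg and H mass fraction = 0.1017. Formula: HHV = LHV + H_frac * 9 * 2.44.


HHV = LHV + H_frac * 9 * 2.44
= 30.38 + 0.1017 * 9 * 2.44
= 32.6133 MJ/kg

32.6133 MJ/kg


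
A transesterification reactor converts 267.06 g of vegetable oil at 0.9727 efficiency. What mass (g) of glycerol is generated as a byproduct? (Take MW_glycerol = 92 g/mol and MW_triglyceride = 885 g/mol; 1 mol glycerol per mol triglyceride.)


glycerol = oil * conv * (92/885)
= 267.06 * 0.9727 * 92 / 885
= 27.0043 g

27.0043 g


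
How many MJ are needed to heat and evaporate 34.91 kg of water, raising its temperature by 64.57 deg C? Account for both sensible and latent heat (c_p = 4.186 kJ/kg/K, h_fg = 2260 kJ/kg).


E = m_water * (4.186 * dT + 2260) / 1000
= 34.91 * (4.186 * 64.57 + 2260) / 1000
= 88.3324 MJ

88.3324 MJ


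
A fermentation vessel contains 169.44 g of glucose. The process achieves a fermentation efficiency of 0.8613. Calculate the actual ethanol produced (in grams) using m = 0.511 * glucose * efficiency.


Actual ethanol: m = 0.511 * 169.44 * 0.8613
m = 74.5747 g

74.5747 g


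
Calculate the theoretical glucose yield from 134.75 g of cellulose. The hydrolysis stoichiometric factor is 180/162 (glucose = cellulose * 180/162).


glucose = cellulose * 180/162
= 134.75 * 180/162
= 149.7222 g

149.7222 g


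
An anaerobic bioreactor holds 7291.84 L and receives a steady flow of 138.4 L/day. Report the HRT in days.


HRT = V / Q
= 7291.84 / 138.4
= 52.6867 days

52.6867 days


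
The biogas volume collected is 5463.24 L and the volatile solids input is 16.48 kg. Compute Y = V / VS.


Y = V / VS
= 5463.24 / 16.48
= 331.5073 L/kg VS

331.5073 L/kg VS


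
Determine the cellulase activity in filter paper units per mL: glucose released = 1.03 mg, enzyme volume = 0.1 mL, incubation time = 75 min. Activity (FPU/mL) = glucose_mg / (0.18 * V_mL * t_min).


Activity = glucose_mg / (0.18 mg/umol * V_mL * t_min)
= 1.03 / (0.18 * 0.1 * 75)
= 0.7630 FPU/mL

0.7630 FPU/mL


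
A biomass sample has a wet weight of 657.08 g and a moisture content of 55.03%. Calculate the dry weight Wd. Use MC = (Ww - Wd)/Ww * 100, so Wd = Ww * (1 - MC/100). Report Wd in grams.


Wd = Ww * (1 - MC/100)
= 657.08 * (1 - 55.03/100)
= 295.4889 g

295.4889 g


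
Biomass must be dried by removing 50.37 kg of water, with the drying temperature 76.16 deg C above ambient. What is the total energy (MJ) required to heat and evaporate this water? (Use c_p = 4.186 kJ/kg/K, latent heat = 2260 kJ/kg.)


E = m_water * (4.186 * dT + 2260) / 1000
= 50.37 * (4.186 * 76.16 + 2260) / 1000
= 129.8944 MJ

129.8944 MJ


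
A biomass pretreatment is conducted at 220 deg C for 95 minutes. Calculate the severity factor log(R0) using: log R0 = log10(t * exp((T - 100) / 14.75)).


logR0 = log10(t * exp((T - 100) / 14.75))
= log10(95 * exp((220 - 100) / 14.75))
= 5.5110

5.5110


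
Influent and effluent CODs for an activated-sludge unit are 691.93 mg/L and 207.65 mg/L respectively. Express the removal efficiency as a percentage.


eta = (COD_in - COD_out) / COD_in * 100
= (691.93 - 207.65) / 691.93 * 100
= 69.9897%

69.9897%


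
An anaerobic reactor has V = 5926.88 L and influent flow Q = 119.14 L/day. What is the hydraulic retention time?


HRT = V / Q
= 5926.88 / 119.14
= 49.7472 days

49.7472 days


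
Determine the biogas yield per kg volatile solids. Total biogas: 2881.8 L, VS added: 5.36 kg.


Y = V / VS
= 2881.8 / 5.36
= 537.6493 L/kg VS

537.6493 L/kg VS


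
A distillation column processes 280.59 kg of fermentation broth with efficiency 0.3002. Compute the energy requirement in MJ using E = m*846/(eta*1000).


E = m * 846 / (eta * 1000)
= 280.59 * 846 / (0.3002 * 1000)
= 790.7366 MJ

790.7366 MJ


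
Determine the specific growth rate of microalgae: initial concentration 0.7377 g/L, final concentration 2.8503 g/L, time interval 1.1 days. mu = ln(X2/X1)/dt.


mu = ln(X2/X1) / dt
= ln(2.8503/0.7377) / 1.1
= 1.2288 per day

1.2288 per day


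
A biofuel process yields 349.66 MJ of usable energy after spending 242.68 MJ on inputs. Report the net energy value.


NEV = E_out - E_in
= 349.66 - 242.68
= 106.9800 MJ

106.9800 MJ


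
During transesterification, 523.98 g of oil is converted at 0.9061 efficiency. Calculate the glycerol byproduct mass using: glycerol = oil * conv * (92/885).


glycerol = oil * conv * (92/885)
= 523.98 * 0.9061 * 92 / 885
= 49.3555 g

49.3555 g


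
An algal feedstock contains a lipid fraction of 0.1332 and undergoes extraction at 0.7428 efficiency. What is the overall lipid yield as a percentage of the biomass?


Y = lipid_content * extraction_eff * 100
= 0.1332 * 0.7428 * 100
= 9.8941%

9.8941%


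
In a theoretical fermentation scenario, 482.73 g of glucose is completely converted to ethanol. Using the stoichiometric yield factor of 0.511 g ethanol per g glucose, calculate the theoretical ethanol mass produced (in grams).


Theoretical ethanol yield: m_EtOH = 0.511 * m_glucose
m_EtOH = 0.511 * 482.73 = 246.6750 g

246.6750 g


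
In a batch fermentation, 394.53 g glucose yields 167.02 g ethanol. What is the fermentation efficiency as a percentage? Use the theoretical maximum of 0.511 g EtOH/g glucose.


Fermentation efficiency = (actual / (0.511 * glucose)) * 100
= (167.02 / (0.511 * 394.53)) * 100
= 82.8452%

82.8452%


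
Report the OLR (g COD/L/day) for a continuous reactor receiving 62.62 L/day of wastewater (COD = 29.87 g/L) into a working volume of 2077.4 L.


OLR = Q * S / V
= 62.62 * 29.87 / 2077.4
= 0.9004 g/L/day

0.9004 g/L/day


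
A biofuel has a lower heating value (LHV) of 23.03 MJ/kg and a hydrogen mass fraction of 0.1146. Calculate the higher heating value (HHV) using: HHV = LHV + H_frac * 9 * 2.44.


HHV = LHV + H_frac * 9 * 2.44
= 23.03 + 0.1146 * 9 * 2.44
= 25.5466 MJ/kg

25.5466 MJ/kg


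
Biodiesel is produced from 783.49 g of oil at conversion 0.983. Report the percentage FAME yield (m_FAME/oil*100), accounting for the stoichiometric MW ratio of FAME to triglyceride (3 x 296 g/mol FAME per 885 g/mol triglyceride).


m_FAME = oil * conv * (3 * 296 / 885) = oil * conv * (888/885)
= 783.49 * 0.983 * 888 / 885
= 772.7814 g
Y = m_FAME / oil * 100 = conv * (888/885) * 100
= 0.983 * 888 / 885 * 100
= 98.63%

98.63%


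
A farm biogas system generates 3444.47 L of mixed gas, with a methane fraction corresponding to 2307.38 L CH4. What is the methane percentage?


CH4% = V_CH4 / V_total * 100
= 2307.38 / 3444.47 * 100
= 66.9880%

66.9880%


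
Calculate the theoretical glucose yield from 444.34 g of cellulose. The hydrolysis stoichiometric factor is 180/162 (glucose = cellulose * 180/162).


glucose = cellulose * 180/162
= 444.34 * 180/162
= 493.7111 g

493.7111 g


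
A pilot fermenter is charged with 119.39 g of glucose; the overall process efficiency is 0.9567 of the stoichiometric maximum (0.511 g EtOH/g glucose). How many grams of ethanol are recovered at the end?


Actual ethanol: m = 0.511 * 119.39 * 0.9567
m = 58.3666 g

58.3666 g


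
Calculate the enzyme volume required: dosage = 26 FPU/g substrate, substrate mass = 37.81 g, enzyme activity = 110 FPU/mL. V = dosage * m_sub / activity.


V = dosage * m_sub / activity
V = 26 * 37.81 / 110
V = 8.9369 mL

8.9369 mL


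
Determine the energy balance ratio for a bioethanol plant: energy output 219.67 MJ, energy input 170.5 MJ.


EROI = E_out / E_in
= 219.67 / 170.5
= 1.2884

1.2884


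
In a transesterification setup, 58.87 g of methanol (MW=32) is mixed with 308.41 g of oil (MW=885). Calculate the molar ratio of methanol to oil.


Molar ratio = n_MeOH / n_oil = (MeOH/32) / (oil/885) = (MeOH * 885) / (32 * oil)
= (58.87 * 885) / (32 * 308.41)
= 5.2791

5.2791


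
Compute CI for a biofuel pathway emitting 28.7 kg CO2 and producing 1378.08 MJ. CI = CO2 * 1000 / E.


CI = CO2 * 1000 / E
= 28.7 * 1000 / 1378.08
= 20.8261 g CO2/MJ

20.8261 g CO2/MJ


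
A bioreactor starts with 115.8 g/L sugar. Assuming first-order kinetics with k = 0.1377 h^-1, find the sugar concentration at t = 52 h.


S = S0 * exp(-k * t)
S = 115.8 * exp(-0.1377 * 52)
S = 0.0899 g/L

0.0899 g/L


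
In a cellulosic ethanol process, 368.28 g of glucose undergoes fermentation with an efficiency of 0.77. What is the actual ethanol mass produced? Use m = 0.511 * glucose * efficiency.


Actual ethanol: m = 0.511 * 368.28 * 0.77
m = 144.9071 g

144.9071 g


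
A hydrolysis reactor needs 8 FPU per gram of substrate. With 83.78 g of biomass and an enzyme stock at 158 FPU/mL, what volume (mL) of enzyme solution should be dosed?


V = dosage * m_sub / activity
V = 8 * 83.78 / 158
V = 4.2420 mL

4.2420 mL


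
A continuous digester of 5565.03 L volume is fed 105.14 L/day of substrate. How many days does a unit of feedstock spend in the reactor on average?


HRT = V / Q
= 5565.03 / 105.14
= 52.9297 days

52.9297 days


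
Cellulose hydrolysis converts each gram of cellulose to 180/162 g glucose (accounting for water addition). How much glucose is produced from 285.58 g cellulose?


glucose = cellulose * 180/162
= 285.58 * 180/162
= 317.3111 g

317.3111 g


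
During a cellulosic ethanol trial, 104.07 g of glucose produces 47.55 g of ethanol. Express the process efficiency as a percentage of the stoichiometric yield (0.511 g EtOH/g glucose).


Fermentation efficiency = (actual / (0.511 * glucose)) * 100
= (47.55 / (0.511 * 104.07)) * 100
= 89.4137%

89.4137%


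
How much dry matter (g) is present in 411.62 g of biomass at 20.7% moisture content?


Wd = Ww * (1 - MC/100)
= 411.62 * (1 - 20.7/100)
= 326.4147 g

326.4147 g


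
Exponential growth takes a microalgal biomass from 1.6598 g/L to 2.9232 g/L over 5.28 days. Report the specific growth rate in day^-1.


mu = ln(X2/X1) / dt
= ln(2.9232/1.6598) / 5.28
= 0.1072 per day

0.1072 per day


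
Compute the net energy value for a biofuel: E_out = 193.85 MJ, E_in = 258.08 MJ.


NEV = E_out - E_in
= 193.85 - 258.08
= -64.2300 MJ

-64.2300 MJ


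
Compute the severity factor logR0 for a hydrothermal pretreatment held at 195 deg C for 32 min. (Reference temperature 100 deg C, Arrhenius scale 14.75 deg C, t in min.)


logR0 = log10(t * exp((T - 100) / 14.75))
= log10(32 * exp((195 - 100) / 14.75))
= 4.3023

4.3023


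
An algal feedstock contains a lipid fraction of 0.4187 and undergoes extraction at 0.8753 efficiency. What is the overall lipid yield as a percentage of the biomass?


Y = lipid_content * extraction_eff * 100
= 0.4187 * 0.8753 * 100
= 36.6488%

36.6488%


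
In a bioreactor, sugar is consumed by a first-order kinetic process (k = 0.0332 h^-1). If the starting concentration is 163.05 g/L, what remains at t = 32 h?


S = S0 * exp(-k * t)
S = 163.05 * exp(-0.0332 * 32)
S = 56.3542 g/L

56.3542 g/L


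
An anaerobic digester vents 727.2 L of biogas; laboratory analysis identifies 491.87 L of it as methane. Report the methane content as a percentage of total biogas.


CH4% = V_CH4 / V_total * 100
= 491.87 / 727.2 * 100
= 67.6389%

67.6389%


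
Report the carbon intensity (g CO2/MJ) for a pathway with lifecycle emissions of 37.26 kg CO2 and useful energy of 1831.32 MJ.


CI = CO2 * 1000 / E
= 37.26 * 1000 / 1831.32
= 20.3460 g CO2/MJ

20.3460 g CO2/MJ


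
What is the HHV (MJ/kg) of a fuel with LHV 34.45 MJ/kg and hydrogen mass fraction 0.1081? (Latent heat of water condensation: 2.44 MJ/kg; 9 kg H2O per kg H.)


HHV = LHV + H_frac * 9 * 2.44
= 34.45 + 0.1081 * 9 * 2.44
= 36.8239 MJ/kg

36.8239 MJ/kg


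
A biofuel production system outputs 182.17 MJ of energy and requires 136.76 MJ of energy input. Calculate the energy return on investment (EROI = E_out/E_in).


EROI = E_out / E_in
= 182.17 / 136.76
= 1.3320

1.3320


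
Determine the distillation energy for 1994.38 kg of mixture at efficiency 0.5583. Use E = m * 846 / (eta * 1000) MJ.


E = m * 846 / (eta * 1000)
= 1994.38 * 846 / (0.5583 * 1000)
= 3022.1126 MJ

3022.1126 MJ


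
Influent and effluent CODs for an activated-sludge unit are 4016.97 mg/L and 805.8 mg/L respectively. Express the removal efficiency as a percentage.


eta = (COD_in - COD_out) / COD_in * 100
= (4016.97 - 805.8) / 4016.97 * 100
= 79.9401%

79.9401%


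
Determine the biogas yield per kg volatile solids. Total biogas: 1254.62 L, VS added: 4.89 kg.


Y = V / VS
= 1254.62 / 4.89
= 256.5685 L/kg VS

256.5685 L/kg VS


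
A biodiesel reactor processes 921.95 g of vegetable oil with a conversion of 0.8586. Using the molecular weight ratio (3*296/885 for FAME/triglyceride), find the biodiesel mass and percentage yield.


m_FAME = oil * conv * (3 * 296 / 885) = oil * conv * (888/885)
= 921.95 * 0.8586 * 888 / 885
= 794.2696 g
Y = m_FAME / oil * 100 = conv * (888/885) * 100
= 0.8586 * 888 / 885 * 100
= 86.15%

794.2696 g FAME; Y = 86.15%


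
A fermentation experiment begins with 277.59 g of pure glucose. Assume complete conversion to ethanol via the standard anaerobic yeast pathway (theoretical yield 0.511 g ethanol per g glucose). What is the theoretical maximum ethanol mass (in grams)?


Theoretical ethanol yield: m_EtOH = 0.511 * m_glucose
m_EtOH = 0.511 * 277.59 = 141.8485 g

141.8485 g


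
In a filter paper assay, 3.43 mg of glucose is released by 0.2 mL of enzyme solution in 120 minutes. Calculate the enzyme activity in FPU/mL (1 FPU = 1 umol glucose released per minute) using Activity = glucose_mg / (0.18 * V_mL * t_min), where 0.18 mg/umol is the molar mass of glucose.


Activity = glucose_mg / (0.18 mg/umol * V_mL * t_min)
= 3.43 / (0.18 * 0.2 * 120)
= 0.7940 FPU/mL

0.7940 FPU/mL


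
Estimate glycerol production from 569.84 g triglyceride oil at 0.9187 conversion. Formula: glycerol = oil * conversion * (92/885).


glycerol = oil * conv * (92/885)
= 569.84 * 0.9187 * 92 / 885
= 54.4216 g

54.4216 g


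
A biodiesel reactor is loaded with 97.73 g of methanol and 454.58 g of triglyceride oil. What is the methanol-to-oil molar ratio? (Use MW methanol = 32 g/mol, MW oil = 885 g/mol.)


Molar ratio = n_MeOH / n_oil = (MeOH/32) / (oil/885) = (MeOH * 885) / (32 * oil)
= (97.73 * 885) / (32 * 454.58)
= 5.9458

5.9458


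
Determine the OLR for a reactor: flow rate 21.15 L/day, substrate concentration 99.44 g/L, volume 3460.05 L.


OLR = Q * S / V
= 21.15 * 99.44 / 3460.05
= 0.6078 g/L/day

0.6078 g/L/day


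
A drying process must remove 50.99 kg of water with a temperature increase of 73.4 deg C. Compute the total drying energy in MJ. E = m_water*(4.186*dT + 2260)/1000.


E = m_water * (4.186 * dT + 2260) / 1000
= 50.99 * (4.186 * 73.4 + 2260) / 1000
= 130.9042 MJ

130.9042 MJ


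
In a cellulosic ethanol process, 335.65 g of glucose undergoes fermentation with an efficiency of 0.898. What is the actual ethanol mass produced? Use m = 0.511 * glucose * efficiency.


Actual ethanol: m = 0.511 * 335.65 * 0.898
m = 154.0224 g

154.0224 g


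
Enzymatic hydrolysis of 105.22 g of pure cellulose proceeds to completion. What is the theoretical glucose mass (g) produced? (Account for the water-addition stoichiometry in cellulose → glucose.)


glucose = cellulose * 180/162
= 105.22 * 180/162
= 116.9111 g

116.9111 g


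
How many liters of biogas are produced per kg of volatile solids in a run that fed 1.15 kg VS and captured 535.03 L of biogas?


Y = V / VS
= 535.03 / 1.15
= 465.2435 L/kg VS

465.2435 L/kg VS


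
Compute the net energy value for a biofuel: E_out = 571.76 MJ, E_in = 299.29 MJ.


NEV = E_out - E_in
= 571.76 - 299.29
= 272.4700 MJ

272.4700 MJ


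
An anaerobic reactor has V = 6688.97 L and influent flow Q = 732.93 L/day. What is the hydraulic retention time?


HRT = V / Q
= 6688.97 / 732.93
= 9.1263 days

9.1263 days


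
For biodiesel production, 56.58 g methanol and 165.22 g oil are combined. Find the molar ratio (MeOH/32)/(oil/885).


Molar ratio = n_MeOH / n_oil = (MeOH/32) / (oil/885) = (MeOH * 885) / (32 * oil)
= (56.58 * 885) / (32 * 165.22)
= 9.4710

9.4710


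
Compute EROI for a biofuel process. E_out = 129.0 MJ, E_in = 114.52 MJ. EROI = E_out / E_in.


EROI = E_out / E_in
= 129.0 / 114.52
= 1.1264

1.1264


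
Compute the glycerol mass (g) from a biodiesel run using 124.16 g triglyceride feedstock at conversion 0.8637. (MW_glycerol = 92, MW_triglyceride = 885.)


glycerol = oil * conv * (92/885)
= 124.16 * 0.8637 * 92 / 885
= 11.1478 g

11.1478 g


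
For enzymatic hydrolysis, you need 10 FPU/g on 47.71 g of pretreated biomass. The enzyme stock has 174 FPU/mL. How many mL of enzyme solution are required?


V = dosage * m_sub / activity
V = 10 * 47.71 / 174
V = 2.7420 mL

2.7420 mL


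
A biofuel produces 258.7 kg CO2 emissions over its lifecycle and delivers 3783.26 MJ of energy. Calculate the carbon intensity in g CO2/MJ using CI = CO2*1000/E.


CI = CO2 * 1000 / E
= 258.7 * 1000 / 3783.26
= 68.3802 g CO2/MJ

68.3802 g CO2/MJ


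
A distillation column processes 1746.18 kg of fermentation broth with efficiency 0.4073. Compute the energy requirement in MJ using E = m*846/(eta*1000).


E = m * 846 / (eta * 1000)
= 1746.18 * 846 / (0.4073 * 1000)
= 3626.9783 MJ

3626.9783 MJ


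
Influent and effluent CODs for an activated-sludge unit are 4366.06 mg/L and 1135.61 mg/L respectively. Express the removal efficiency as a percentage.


eta = (COD_in - COD_out) / COD_in * 100
= (4366.06 - 1135.61) / 4366.06 * 100
= 73.9901%

73.9901%
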